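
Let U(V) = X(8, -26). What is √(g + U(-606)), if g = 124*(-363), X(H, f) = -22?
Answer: I*√45034 ≈ 212.21*I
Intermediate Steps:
U(V) = -22
g = -45012
√(g + U(-606)) = √(-45012 - 22) = √(-45034) = I*√45034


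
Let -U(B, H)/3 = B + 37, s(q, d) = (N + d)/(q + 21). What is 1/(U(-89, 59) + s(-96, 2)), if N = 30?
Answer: 75/11668 ≈ 0.0064278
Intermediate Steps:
s(q, d) = (30 + d)/(21 + q) (s(q, d) = (30 + d)/(q + 21) = (30 + d)/(21 + q))
U(B, H) = -111 - 3*B (U(B, H) = -3*(B + 37) = -3*(37 + B) = -111 - 3*B)
1/(U(-89, 59) + s(-96, 2)) = 1/((-111 - 3*(-89)) + (30 + 2)/(21 - 96)) = 1/((-111 + 267) + 32/(-75)) = 1/(156 - 1/75*32) = 1/(156 - 32/75) = 1/(11668/75) = 75/11668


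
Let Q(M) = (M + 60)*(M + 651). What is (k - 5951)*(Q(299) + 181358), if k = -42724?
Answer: -25428209400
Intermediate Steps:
Q(M) = (60 + M)*(651 + M)
(k - 5951)*(Q(299) + 181358) = (-42724 - 5951)*((39060 + 299² + 711*299) + 181358) = -48675*((39060 + 89401 + 212589) + 181358) = -48675*(341050 + 181358) = -48675*522408 = -25428209400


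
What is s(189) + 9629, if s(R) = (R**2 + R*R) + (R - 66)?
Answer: 81194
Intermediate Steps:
s(R) = -66 + R + 2*R**2 (s(R) = (R**2 + R**2) + (-66 + R) = 2*R**2 + (-66 + R) = -66 + R + 2*R**2)
s(189) + 9629 = (-66 + 189 + 2*189**2) + 9629 = (-66 + 189 + 2*35721) + 9629 = (-66 + 189 + 71442) + 9629 = 71565 + 9629 = 81194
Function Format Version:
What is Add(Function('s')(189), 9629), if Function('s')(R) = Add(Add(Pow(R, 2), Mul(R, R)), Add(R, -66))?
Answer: 81194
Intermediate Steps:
Function('s')(R) = Add(-66, R, Mul(2, Pow(R, 2))) (Function('s')(R) = Add(Add(Pow(R, 2), Pow(R, 2)), Add(-66, R)) = Add(Mul(2, Pow(R, 2)), Add(-66, R)) = Add(-66, R, Mul(2, Pow(R, 2))))
Add(Function('s')(189), 9629) = Add(Add(-66, 189, Mul(2, Pow(189, 2))), 9629) = Add(Add(-66, 189, Mul(2, 35721)), 9629) = Add(Add(-66, 189, 71442), 9629) = Add(71565, 9629) = 81194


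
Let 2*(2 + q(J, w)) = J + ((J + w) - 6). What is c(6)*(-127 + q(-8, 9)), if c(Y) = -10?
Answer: 1355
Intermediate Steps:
q(J, w) = -5 + J + w/2 (q(J, w) = -2 + (J + ((J + w) - 6))/2 = -2 + (J + (-6 + J + w))/2 = -2 + (-6 + w + 2*J)/2 = -2 + (-3 + J + w/2) = -5 + J + w/2)
c(6)*(-127 + q(-8, 9)) = -10*(-127 + (-5 - 8 + (1/2)*9)) = -10*(-127 + (-5 - 8 + 9/2)) = -10*(-127 - 17/2) = -10*(-271/2) = 1355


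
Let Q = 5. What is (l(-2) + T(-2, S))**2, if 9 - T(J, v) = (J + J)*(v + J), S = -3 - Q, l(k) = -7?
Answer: 1444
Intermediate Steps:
S = -8 (S = -3 - 1*5 = -3 - 5 = -8)
T(J, v) = 9 - 2*J*(J + v) (T(J, v) = 9 - (J + J)*(v + J) = 9 - 2*J*(J + v))
(l(-2) + T(-2, S))**2 = (-7 + (9 - 2*(-2)**2 - 2*(-2)*(-8)))**2 = (-7 + (9 - 2*4 - 32))**2 = (-7 + (9 - 8 - 32))**2 = (-7 - 31)**2 = (-38)**2 = 1444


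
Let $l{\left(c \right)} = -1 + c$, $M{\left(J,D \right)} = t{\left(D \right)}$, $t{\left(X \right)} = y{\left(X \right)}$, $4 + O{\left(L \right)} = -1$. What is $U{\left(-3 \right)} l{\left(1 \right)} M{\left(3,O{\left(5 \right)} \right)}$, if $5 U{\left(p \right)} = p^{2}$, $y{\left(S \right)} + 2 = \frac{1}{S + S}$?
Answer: $0$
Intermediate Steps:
$O{\left(L \right)} = -5$ ($O{\left(L \right)} = -4 - 1 = -5$)
$y{\left(S \right)} = -2 + \frac{1}{2 S}$ ($y{\left(S \right)} = -2 + \frac{1}{S + S} = -2 + \frac{1}{2 S}$)
$t{\left(X \right)} = -2 + \frac{1}{2 X}$
$M{\left(J,D \right)} = -2 + \frac{1}{2 D}$
$U{\left(p \right)} = \frac{p^{2}}{5}$
$U{\left(-3 \right)} l{\left(1 \right)} M{\left(3,O{\left(5 \right)} \right)} = \frac{\left(-3\right)^{2}}{5} \left(-1 + 1\right) \left(-2 + \frac{1}{2 \left(-5\right)}\right) = \frac{1}{5} \cdot 9 \cdot 0 \left(-2 + \frac{1}{2} \left(- \frac{1}{5}\right)\right) = \frac{9}{5} \cdot 0 \left(-2 - \frac{1}{10}\right) = 0 \left(- \frac{21}{10}\right) = 0$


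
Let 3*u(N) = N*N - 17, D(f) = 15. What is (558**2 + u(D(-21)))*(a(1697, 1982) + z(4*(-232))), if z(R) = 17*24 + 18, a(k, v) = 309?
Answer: 228903500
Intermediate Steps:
z(R) = 426 (z(R) = 408 + 18 = 426)
u(N) = -17/3 + N**2/3 (u(N) = (N*N - 17)/3 = (N**2 - 17)/3 = (-17 + N**2)/3 = -17/3 + N**2/3)
(558**2 + u(D(-21)))*(a(1697, 1982) + z(4*(-232))) = (558**2 + (-17/3 + (1/3)*15**2))*(309 + 426) = (311364 + (-17/3 + (1/3)*225))*735 = (311364 + (-17/3 + 75))*735 = (311364 + 208/3)*735 = (934300/3)*735 = 228903500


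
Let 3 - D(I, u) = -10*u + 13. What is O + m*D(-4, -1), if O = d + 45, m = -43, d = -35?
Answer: 870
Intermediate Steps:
O = 10 (O = -35 + 45 = 10)
D(I, u) = -10 + 10*u (D(I, u) = 3 - (-10*u + 13) = 3 - (13 - 10*u) = 3 + (-13 + 10*u) = -10 + 10*u)
O + m*D(-4, -1) = 10 - 43*(-10 + 10*(-1)) = 10 - 43*(-10 - 10) = 10 - 43*(-20) = 10 + 860 = 870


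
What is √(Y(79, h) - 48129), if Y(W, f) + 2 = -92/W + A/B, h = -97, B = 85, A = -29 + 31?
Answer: I*√2170337200805/6715 ≈ 219.39*I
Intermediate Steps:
A = 2
Y(W, f) = -168/85 - 92/W (Y(W, f) = -2 + (-92/W + 2/85) = -2 + (2/85 - 92/W) = -168/85 - 92/W)
√(Y(79, h) - 48129) = √((-168/85 - 92/79) - 48129) = √(-21092/6715 - 48129) = √(-323207327/6715) = I*√2170337200805/6715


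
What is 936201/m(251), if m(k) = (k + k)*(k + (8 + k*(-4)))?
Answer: -936201/373990 ≈ -2.5033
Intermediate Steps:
m(k) = 2*k*(8 - 3*k) (m(k) = (2*k)*(k + (8 - 4*k)) = (2*k)*(8 - 3*k) = 2*k*(8 - 3*k))
936201/m(251) = 936201/((2*251*(8 - 3*251))) = 936201/((2*251*(8 - 753))) = 936201/((2*251*(-745))) = 936201/(-373990) = 936201*(-1/373990) = -936201/373990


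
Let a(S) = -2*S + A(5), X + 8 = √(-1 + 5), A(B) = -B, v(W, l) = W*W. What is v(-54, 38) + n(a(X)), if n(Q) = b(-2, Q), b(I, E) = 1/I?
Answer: 5831/2 ≈ 2915.5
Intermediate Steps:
v(W, l) = W²
X = -6 (X = -8 + √(-1 + 5) = -8 + √4 = -8 + 2 = -6)
a(S) = -5 - 2*S (a(S) = -2*S - 1*5 = -2*S - 5 = -5 - 2*S)
n(Q) = -½ (n(Q) = 1/(-2) = -½)
v(-54, 38) + n(a(X)) = (-54)² - ½ = 2916 - ½ = 5831/2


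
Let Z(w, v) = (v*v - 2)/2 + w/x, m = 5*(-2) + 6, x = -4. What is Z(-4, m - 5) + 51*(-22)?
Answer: -2163/2 ≈ -1081.5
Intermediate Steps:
m = -4 (m = -10 + 6 = -4)
Z(w, v) = -1 + v²/2 - w/4 (Z(w, v) = (v*v - 2)/2 + w/(-4) = (v² - 2)*(½) + w*(-¼) = (-2 + v²)*(½) - w/4 = (-1 + v²/2) - w/4 = -1 + v²/2 - w/4)
Z(-4, m - 5) + 51*(-22) = (-1 + (-4 - 5)²/2 - ¼*(-4)) + 51*(-22) = (-1 + (½)*(-9)² + 1) - 1122 = (-1 + (½)*81 + 1) - 1122 = (-1 + 81/2 + 1) - 1122 = 81/2 - 1122 = -2163/2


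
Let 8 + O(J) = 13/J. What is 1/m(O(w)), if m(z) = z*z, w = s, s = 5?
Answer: 25/729 ≈ 0.034294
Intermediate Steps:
w = 5
O(J) = -8 + 13/J
m(z) = z**2
1/m(O(w)) = 1/((-8 + 13/5)**2) = 1/((-27/5)**2) = 1/(729/25) = 25/729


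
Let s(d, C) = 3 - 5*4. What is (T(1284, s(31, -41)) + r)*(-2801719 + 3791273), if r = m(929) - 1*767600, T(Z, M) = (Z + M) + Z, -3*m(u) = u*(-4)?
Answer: -2267494711774/3 ≈ -7.5583e+11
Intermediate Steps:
m(u) = 4*u/3 (m(u) = -u*(-4)/3 = -(-4)*u/3 = 4*u/3)
s(d, C) = -17 (s(d, C) = 3 - 20 = -17)
T(Z, M) = M + 2*Z (T(Z, M) = (M + Z) + Z = M + 2*Z)
r = -2299084/3 (r = (4/3)*929 - 1*767600 = 3716/3 - 767600 = -2299084/3 ≈ -7.6636e+5)
(T(1284, s(31, -41)) + r)*(-2801719 + 3791273) = ((-17 + 2*1284) - 2299084/3)*(-2801719 + 3791273) = ((-17 + 2568) - 2299084/3)*989554 = (2551 - 2299084/3)*989554 = -2291431/3*989554 = -2267494711774/3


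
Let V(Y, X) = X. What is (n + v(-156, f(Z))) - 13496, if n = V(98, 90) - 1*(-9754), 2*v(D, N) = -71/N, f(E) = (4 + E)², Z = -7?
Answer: -65807/18 ≈ -3655.9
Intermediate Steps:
v(D, N) = -71/(2*N) (v(D, N) = (-71/N)/2 = -71/(2*N))
n = 9844 (n = 90 - 1*(-9754) = 90 + 9754 = 9844)
(n + v(-156, f(Z))) - 13496 = (9844 - 71/(2*(4 - 7)²)) - 13496 = (9844 - 71/(2*((-3)²))) - 13496 = (9844 - 71/2/9) - 13496 = (9844 - 71/2*⅑) - 13496 = (9844 - 71/18) - 13496 = 177121/18 - 13496 = -65807/18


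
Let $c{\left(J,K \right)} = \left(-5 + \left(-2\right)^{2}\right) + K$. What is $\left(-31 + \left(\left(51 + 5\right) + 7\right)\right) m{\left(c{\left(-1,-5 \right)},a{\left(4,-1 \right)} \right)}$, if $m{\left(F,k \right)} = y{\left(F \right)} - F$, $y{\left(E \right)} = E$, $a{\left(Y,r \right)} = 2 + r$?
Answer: $0$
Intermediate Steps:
$c{\left(J,K \right)} = -1 + K$ ($c{\left(J,K \right)} = \left(-5 + 4\right) + K = -1 + K$)
$m{\left(F,k \right)} = 0$ ($m{\left(F,k \right)} = F - F = 0$)
$\left(-31 + \left(\left(51 + 5\right) + 7\right)\right) m{\left(c{\left(-1,-5 \right)},a{\left(4,-1 \right)} \right)} = \left(-31 + \left(\left(51 + 5\right) + 7\right)\right) 0 = \left(-31 + \left(56 + 7\right)\right) 0 = \left(-31 + 63\right) 0 = 32 \cdot 0 = 0$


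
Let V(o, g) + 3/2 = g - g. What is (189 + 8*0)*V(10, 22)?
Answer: -567/2 ≈ -283.50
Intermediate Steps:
V(o, g) = -3/2 (V(o, g) = -3/2 + (g - g) = -3/2 + 0 = -3/2)
(189 + 8*0)*V(10, 22) = (189 + 8*0)*(-3/2) = (189 + 0)*(-3/2) = 189*(-3/2) = -567/2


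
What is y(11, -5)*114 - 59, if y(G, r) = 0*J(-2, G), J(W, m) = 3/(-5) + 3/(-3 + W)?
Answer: -59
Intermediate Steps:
J(W, m) = -3/5 + 3/(-3 + W) (J(W, m) = 3*(-1/5) + 3/(-3 + W) = -3/5 + 3/(-3 + W))
y(G, r) = 0 (y(G, r) = 0*(3*(8 - 1*(-2))/(5*(-3 - 2))) = 0*((3/5)*(8 + 2)/(-5)) = 0*((3/5)*(-1/5)*10) = 0*(-6/5) = 0)
y(11, -5)*114 - 59 = 0*114 - 59 = 0 - 59 = -59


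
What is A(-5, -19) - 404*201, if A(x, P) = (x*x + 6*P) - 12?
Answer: -81305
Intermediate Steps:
A(x, P) = -12 + x² + 6*P (A(x, P) = (x² + 6*P) - 12 = -12 + x² + 6*P)
A(-5, -19) - 404*201 = (-12 + (-5)² + 6*(-19)) - 404*201 = (-12 + 25 - 114) - 81204 = -101 - 81204 = -81305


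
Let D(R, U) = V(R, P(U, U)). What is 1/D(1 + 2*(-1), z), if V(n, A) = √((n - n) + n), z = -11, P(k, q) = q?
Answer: -I ≈ -1.0*I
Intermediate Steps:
V(n, A) = √n (V(n, A) = √(0 + n) = √n)
D(R, U) = √R
1/D(1 + 2*(-1), z) = 1/(√(1 + 2*(-1))) = 1/(√(1 - 2)) = 1/(√(-1)) = 1/I = -I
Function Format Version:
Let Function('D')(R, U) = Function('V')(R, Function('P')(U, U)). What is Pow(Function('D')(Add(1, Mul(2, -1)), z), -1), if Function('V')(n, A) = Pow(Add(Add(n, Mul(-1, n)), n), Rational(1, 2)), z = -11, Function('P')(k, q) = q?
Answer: Mul(-1, I) ≈ Mul(-1.0000, I)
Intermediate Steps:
Function('V')(n, A) = Pow(n, Rational(1, 2)) (Function('V')(n, A) = Pow(Add(0, n), Rational(1, 2)) = Pow(n, Rational(1, 2)))
Function('D')(R, U) = Pow(R, Rational(1, 2))
Pow(Function('D')(Add(1, Mul(2, -1)), z), -1) = Pow(Pow(Add(1, Mul(2, -1)), Rational(1, 2)), -1) = Pow(Pow(Add(1, -2), Rational(1, 2)), -1) = Pow(Pow(-1, Rational(1, 2)), -1) = Pow(I, -1) = Mul(-1, I)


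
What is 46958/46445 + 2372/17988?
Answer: 238712011/208863165 ≈ 1.1429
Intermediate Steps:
46958/46445 + 2372/17988 = 46958*(1/46445) + 2372*(1/17988) = 46958/46445 + 593/4497 = 238712011/208863165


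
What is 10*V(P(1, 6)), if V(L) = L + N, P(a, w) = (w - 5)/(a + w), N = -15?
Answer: -1040/7 ≈ -148.57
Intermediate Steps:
P(a, w) = (-5 + w)/(a + w)
V(L) = -15 + L (V(L) = L - 15 = -15 + L)
10*V(P(1, 6)) = 10*(-15 + (-5 + 6)/(1 + 6)) = 10*(-15 + 1/7) = 10*(-104/7) = -1040/7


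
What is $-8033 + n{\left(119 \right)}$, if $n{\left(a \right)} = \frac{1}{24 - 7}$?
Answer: $- \frac{136560}{17} \approx -8032.9$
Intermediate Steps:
$n{\left(a \right)} = \frac{1}{17}$
$-8033 + n{\left(119 \right)} = -8033 + \frac{1}{17} = - \frac{136560}{17}$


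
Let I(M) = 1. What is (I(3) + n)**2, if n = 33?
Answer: 1156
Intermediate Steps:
(I(3) + n)**2 = (1 + 33)**2 = 34**2 = 1156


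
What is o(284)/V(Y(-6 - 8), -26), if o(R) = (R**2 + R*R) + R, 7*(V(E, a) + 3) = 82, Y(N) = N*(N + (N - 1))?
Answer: 1131172/61 ≈ 18544.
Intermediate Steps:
Y(N) = N*(-1 + 2*N) (Y(N) = N*(N + (-1 + N)) = N*(-1 + 2*N))
V(E, a) = 61/7 (V(E, a) = -3 + (1/7)*82 = -3 + 82/7 = 61/7)
o(R) = R + 2*R**2 (o(R) = (R**2 + R**2) + R = 2*R**2 + R = R + 2*R**2)
o(284)/V(Y(-6 - 8), -26) = (284*(1 + 2*284))/(61/7) = (284*(1 + 568))*(7/61) = (284*569)*(7/61) = 161596*(7/61) = 1131172/61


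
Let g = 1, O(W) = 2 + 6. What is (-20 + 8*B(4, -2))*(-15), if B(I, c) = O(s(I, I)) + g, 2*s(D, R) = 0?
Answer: -780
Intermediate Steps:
s(D, R) = 0 (s(D, R) = (½)*0 = 0)
O(W) = 8
B(I, c) = 9 (B(I, c) = 8 + 1 = 9)
(-20 + 8*B(4, -2))*(-15) = (-20 + 8*9)*(-15) = (-20 + 72)*(-15) = 52*(-15) = -780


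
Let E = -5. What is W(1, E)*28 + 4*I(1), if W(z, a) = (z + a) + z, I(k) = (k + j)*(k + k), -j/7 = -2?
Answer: 36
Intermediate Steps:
j = 14 (j = -7*(-2) = 14)
I(k) = 2*k*(14 + k) (I(k) = (k + 14)*(k + k) = (14 + k)*(2*k) = 2*k*(14 + k))
W(z, a) = a + 2*z (W(z, a) = (a + z) + z = a + 2*z)
W(1, E)*28 + 4*I(1) = (-5 + 2*1)*28 + 4*(2*1*(14 + 1)) = (-5 + 2)*28 + 4*(2*1*15) = -3*28 + 4*30 = -84 + 120 = 36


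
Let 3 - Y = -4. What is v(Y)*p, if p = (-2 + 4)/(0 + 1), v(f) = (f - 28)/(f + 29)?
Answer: -7/6 ≈ -1.1667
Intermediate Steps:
Y = 7 (Y = 3 - 1*(-4) = 3 + 4 = 7)
v(f) = (-28 + f)/(29 + f)
p = 2 (p = 2/1 = 2*1 = 2)
v(Y)*p = ((-28 + 7)/(29 + 7))*2 = (-21/36)*2 = ((1/36)*(-21))*2 = -7/12*2 = -7/6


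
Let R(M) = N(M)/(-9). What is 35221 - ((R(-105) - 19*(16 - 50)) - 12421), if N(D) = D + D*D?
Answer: 144628/3 ≈ 48209.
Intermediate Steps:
N(D) = D + D²
R(M) = -M*(1 + M)/9 (R(M) = (M*(1 + M))/(-9) = (M*(1 + M))*(-⅑) = -M*(1 + M)/9)
35221 - ((R(-105) - 19*(16 - 50)) - 12421) = 35221 - ((-⅑*(-105)*(1 - 105) - 19*(16 - 50)) - 12421) = 35221 - ((-⅑*(-105)*(-104) - 19*(-34)) - 12421) = 35221 - ((-3640/3 + 646) - 12421) = 35221 - (-1702/3 - 12421) = 35221 - 1*(-38965/3) = 35221 + 38965/3 = 144628/3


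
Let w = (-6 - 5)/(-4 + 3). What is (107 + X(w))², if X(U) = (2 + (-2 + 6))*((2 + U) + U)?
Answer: 63001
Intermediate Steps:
w = 11 (w = -11/(-1) = -11*(-1) = 11)
X(U) = 12 + 12*U (X(U) = (2 + 4)*(2 + 2*U) = 6*(2 + 2*U) = 12 + 12*U)
(107 + X(w))² = (107 + (12 + 12*11))² = (107 + (12 + 132))² = (107 + 144)² = 251² = 63001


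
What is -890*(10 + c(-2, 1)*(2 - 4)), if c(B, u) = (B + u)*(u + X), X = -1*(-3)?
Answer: -16020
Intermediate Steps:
X = 3
c(B, u) = (3 + u)*(B + u) (c(B, u) = (B + u)*(u + 3) = (B + u)*(3 + u) = (3 + u)*(B + u))
-890*(10 + c(-2, 1)*(2 - 4)) = -890*(10 + (1**2 + 3*(-2) + 3*1 - 2*1)*(2 - 4)) = -890*(10 + (1 - 6 + 3 - 2)*(-2)) = -890*(10 - 4*(-2)) = -890*(10 + 8) = -890*18 = -16020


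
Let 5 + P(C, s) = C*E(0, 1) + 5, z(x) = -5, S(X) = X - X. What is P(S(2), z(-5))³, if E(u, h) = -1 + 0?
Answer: 0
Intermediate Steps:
E(u, h) = -1
S(X) = 0
P(C, s) = -C (P(C, s) = -5 + (C*(-1) + 5) = -5 + (-C + 5) = -5 + (5 - C) = -C)
P(S(2), z(-5))³ = (-1*0)³ = 0³ = 0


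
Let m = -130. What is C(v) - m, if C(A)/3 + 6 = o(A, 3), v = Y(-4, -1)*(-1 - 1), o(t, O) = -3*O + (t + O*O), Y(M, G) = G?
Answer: 118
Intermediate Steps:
o(t, O) = t + O² - 3*O (o(t, O) = -3*O + (t + O²) = t + O² - 3*O)
v = 2 (v = -(-1 - 1) = -1*(-2) = 2)
C(A) = -18 + 3*A (C(A) = -18 + 3*(A + 3² - 3*3) = -18 + 3*(A + 9 - 9) = -18 + 3*A)
C(v) - m = (-18 + 3*2) - 1*(-130) = (-18 + 6) + 130 = -12 + 130 = 118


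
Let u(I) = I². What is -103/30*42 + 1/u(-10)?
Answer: -14419/100 ≈ -144.19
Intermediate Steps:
-103/30*42 + 1/u(-10) = -103/30*42 + 1/((-10)²) = -103*1/30*42 + 1/100 = -103/30*42 + 1/100 = -721/5 + 1/100 = -14419/100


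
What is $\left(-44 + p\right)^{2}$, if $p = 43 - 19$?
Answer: $400$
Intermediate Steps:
$p = 24$ ($p = 43 - 19 = 24$)
$\left(-44 + p\right)^{2} = \left(-44 + 24\right)^{2} = \left(-20\right)^{2} = 400$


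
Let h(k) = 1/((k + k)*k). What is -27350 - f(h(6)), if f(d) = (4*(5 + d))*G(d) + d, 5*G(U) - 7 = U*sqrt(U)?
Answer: -3285371/120 - 361*sqrt(2)/77760 ≈ -27378.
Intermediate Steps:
G(U) = 7/5 + U**(3/2)/5 (G(U) = 7/5 + (U*sqrt(U))/5 = 7/5 + U**(3/2)/5)
h(k) = 1/(2*k**2) (h(k) = 1/(((2*k))*k) = (1/(2*k))/k = 1/(2*k**2))
f(d) = d + (20 + 4*d)*(7/5 + d**(3/2)/5) (f(d) = (4*(5 + d))*(7/5 + d**(3/2)/5) + d = (20 + 4*d)*(7/5 + d**(3/2)/5) + d = d + (20 + 4*d)*(7/5 + d**(3/2)/5))
-27350 - f(h(6)) = -27350 - (28 + 4*((1/2)/6**2)**(3/2) + 4*((1/2)/6**2)**(5/2)/5 + 33*((1/2)/6**2)/5) = -27350 - (28 + 4*((1/2)*(1/36))**(3/2) + 4*((1/2)*(1/36))**(5/2)/5 + 33*((1/2)*(1/36))/5) = -27350 - (28 + 4*(1/72)**(3/2) + 4*(1/72)**(5/2)/5 + (33/5)*(1/72)) = -27350 - (28 + 4*(sqrt(2)/864) + 4*(sqrt(2)/62208)/5 + 11/120) = -27350 - (28 + sqrt(2)/216 + sqrt(2)/77760 + 11/120) = -27350 - (3371/120 + 361*sqrt(2)/77760) = -27350 + (-3371/120 - 361*sqrt(2)/77760) = -3285371/120 - 361*sqrt(2)/77760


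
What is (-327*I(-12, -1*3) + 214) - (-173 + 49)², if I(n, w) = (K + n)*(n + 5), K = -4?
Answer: -51786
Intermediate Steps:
I(n, w) = (-4 + n)*(5 + n) (I(n, w) = (-4 + n)*(n + 5) = (-4 + n)*(5 + n))
(-327*I(-12, -1*3) + 214) - (-173 + 49)² = (-327*(-20 - 12 + (-12)²) + 214) - (-173 + 49)² = (-327*(-20 - 12 + 144) + 214) - 1*(-124)² = (-327*112 + 214) - 1*15376 = (-36624 + 214) - 15376 = -36410 - 15376 = -51786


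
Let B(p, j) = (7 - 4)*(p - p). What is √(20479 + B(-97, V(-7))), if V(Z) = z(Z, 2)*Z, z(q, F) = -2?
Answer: √20479 ≈ 143.10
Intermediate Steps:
V(Z) = -2*Z
B(p, j) = 0 (B(p, j) = 3*0 = 0)
√(20479 + B(-97, V(-7))) = √(20479 + 0) = √20479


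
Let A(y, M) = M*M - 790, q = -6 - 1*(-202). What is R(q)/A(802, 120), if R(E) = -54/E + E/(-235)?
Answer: -25553/313438300 ≈ -8.1525e-5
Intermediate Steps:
q = 196 (q = -6 + 202 = 196)
A(y, M) = -790 + M² (A(y, M) = M² - 790 = -790 + M²)
R(E) = -54/E - E/235 (R(E) = -54/E + E*(-1/235) = -54/E - E/235)
R(q)/A(802, 120) = (-54/196 - 1/235*196)/(-790 + 120²) = (-54*1/196 - 196/235)/(-790 + 14400) = (-27/98 - 196/235)/13610 = -25553/23030*1/13610 = -25553/313438300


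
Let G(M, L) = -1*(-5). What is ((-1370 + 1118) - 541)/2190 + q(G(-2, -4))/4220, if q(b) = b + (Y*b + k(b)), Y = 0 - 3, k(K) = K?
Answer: -335741/924180 ≈ -0.36329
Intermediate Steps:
Y = -3
G(M, L) = 5
q(b) = -b (q(b) = b + (-3*b + b) = b - 2*b = -b)
((-1370 + 1118) - 541)/2190 + q(G(-2, -4))/4220 = ((-1370 + 1118) - 541)/2190 - 1*5/4220 = (-252 - 541)*(1/2190) - 5*1/4220 = -793*1/2190 - 1/844 = -793/2190 - 1/844 = -335741/924180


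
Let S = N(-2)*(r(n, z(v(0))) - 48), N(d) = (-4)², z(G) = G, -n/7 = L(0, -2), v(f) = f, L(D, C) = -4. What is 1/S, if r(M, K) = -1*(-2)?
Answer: -1/736 ≈ -0.0013587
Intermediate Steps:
n = 28 (n = -7*(-4) = 28)
N(d) = 16
r(M, K) = 2
S = -736 (S = 16*(2 - 48) = 16*(-46) = -736)
1/S = 1/(-736) = -1/736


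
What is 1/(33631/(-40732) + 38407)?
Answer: 40732/1564360293 ≈ 2.6037e-5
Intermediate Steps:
1/(33631/(-40732) + 38407) = 1/(33631*(-1/40732) + 38407) = 1/(-33631/40732 + 38407) = 1/(1564360293/40732) = 40732/1564360293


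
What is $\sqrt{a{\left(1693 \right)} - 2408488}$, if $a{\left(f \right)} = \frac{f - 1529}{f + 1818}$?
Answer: $\frac{2 i \sqrt{7422430606811}}{3511} \approx 1551.9 i$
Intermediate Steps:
$a{\left(f \right)} = \frac{-1529 + f}{1818 + f}$
$\sqrt{a{\left(1693 \right)} - 2408488} = \sqrt{\frac{-1529 + 1693}{1818 + 1693} - 2408488} = \sqrt{\frac{1}{3511} \cdot 164 - 2408488} = \sqrt{\frac{164}{3511} - 2408488} = \sqrt{- \frac{8456201204}{3511}} = \frac{2 i \sqrt{7422430606811}}{3511}$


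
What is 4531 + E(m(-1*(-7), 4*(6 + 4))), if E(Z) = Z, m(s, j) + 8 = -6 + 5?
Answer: 4522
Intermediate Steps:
m(s, j) = -9 (m(s, j) = -8 + (-6 + 5) = -8 - 1 = -9)
4531 + E(m(-1*(-7), 4*(6 + 4))) = 4531 - 9 = 4522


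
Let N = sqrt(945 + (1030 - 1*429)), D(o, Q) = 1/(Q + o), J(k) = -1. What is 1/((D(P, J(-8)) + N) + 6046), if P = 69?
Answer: 27956772/169019905937 - 4624*sqrt(1546)/169019905937 ≈ 0.00016433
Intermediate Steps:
N = sqrt(1546) (N = sqrt(945 + (1030 - 429)) = sqrt(945 + 601) = sqrt(1546) ≈ 39.319)
1/((D(P, J(-8)) + N) + 6046) = 1/((1/(-1 + 69) + sqrt(1546)) + 6046) = 1/((1/68 + sqrt(1546)) + 6046) = 1/(411129/68 + sqrt(1546))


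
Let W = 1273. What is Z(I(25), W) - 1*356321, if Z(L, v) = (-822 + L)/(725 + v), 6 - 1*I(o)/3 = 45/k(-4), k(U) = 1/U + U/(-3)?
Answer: -1542515621/4329 ≈ -3.5632e+5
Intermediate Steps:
k(U) = 1/U - U/3 (k(U) = 1/U + U*(-⅓) = 1/U - U/3)
I(o) = -1386/13 (I(o) = 18 - 135/(1/(-4) - ⅓*(-4)) = 18 - 135/(-¼ + 4/3) = 18 - 135/13/12 = 18 - 135*12/13 = 18 - 3*540/13 = 18 - 1620/13 = -1386/13)
Z(L, v) = (-822 + L)/(725 + v)
Z(I(25), W) - 1*356321 = (-822 - 1386/13)/(725 + 1273) - 1*356321 = -12072/13/1998 - 356321 = (1/1998)*(-12072/13) - 356321 = -2012/4329 - 356321 = -1542515621/4329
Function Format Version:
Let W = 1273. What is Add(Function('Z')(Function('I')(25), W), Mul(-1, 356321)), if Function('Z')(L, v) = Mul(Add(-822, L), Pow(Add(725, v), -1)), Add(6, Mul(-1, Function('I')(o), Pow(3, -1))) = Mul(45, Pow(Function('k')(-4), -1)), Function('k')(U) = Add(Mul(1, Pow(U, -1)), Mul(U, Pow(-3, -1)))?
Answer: Rational(-1542515621, 4329) ≈ -3.5632e+5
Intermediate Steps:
Function('k')(U) = Add(Pow(U, -1), Mul(Rational(-1, 3), U)) (Function('k')(U) = Add(Pow(U, -1), Mul(U, Rational(-1, 3))) = Add(Pow(U, -1), Mul(Rational(-1, 3), U)))
Function('I')(o) = Rational(-1386, 13) (Function('I')(o) = Add(18, Mul(-3, Mul(45, Pow(Add(Pow(-4, -1), Mul(Rational(-1, 3), -4)), -1)))) = Add(18, Mul(-3, Mul(45, Pow(Add(Rational(-1, 4), Rational(4, 3)), -1)))) = Add(18, Mul(-3, Mul(45, Pow(Rational(13, 12), -1)))) = Add(18, Mul(-3, Mul(45, Rational(12, 13)))) = Add(18, Mul(-3, Rational(540, 13))) = Add(18, Rational(-1620, 13)) = Rational(-1386, 13))
Function('Z')(L, v) = Mul(Pow(Add(725, v), -1), Add(-822, L))
Add(Function('Z')(Function('I')(25), W), Mul(-1, 356321)) = Add(Mul(Pow(Add(725, 1273), -1), Add(-822, Rational(-1386, 13))), Mul(-1, 356321)) = Add(Mul(Pow(1998, -1), Rational(-12072, 13)), -356321) = Add(Mul(Rational(1, 1998), Rational(-12072, 13)), -356321) = Add(Rational(-2012, 4329), -356321) = Rational(-1542515621, 4329)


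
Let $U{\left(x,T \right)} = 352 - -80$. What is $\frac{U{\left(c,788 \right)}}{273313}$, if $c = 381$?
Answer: $\frac{432}{273313} \approx 0.0015806$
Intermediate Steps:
$U{\left(x,T \right)} = 432$ ($U{\left(x,T \right)} = 352 + 80 = 432$)
$\frac{U{\left(c,788 \right)}}{273313} = \frac{432}{273313}$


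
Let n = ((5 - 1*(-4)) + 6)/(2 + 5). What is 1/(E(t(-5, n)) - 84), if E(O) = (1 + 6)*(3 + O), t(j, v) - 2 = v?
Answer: -1/34 ≈ -0.029412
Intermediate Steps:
n = 15/7 (n = ((5 + 4) + 6)/7 = (9 + 6)*(⅐) = 15*(⅐) = 15/7 ≈ 2.1429)
t(j, v) = 2 + v
E(O) = 21 + 7*O (E(O) = 7*(3 + O) = 21 + 7*O)
1/(E(t(-5, n)) - 84) = 1/((21 + 7*(2 + 15/7)) - 84) = 1/((21 + 7*(29/7)) - 84) = 1/((21 + 29) - 84) = 1/(50 - 84) = 1/(-34) = -1/34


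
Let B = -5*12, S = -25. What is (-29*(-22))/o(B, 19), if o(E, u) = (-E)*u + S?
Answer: 638/1115 ≈ 0.57220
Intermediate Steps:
B = -60
o(E, u) = -25 - E*u (o(E, u) = (-E)*u - 25 = -E*u - 25 = -25 - E*u)
(-29*(-22))/o(B, 19) = (-29*(-22))/(-25 - 1*(-60)*19) = 638/(-25 + 1140) = 638/1115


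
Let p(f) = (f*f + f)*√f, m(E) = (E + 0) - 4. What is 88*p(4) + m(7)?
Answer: 3523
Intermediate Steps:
m(E) = -4 + E (m(E) = E - 4 = -4 + E)
p(f) = √f*(f + f²) (p(f) = (f² + f)*√f = (f + f²)*√f = √f*(f + f²))
88*p(4) + m(7) = 88*(4^(3/2)*(1 + 4)) + (-4 + 7) = 88*(8*5) + 3 = 88*40 + 3 = 3520 + 3 = 3523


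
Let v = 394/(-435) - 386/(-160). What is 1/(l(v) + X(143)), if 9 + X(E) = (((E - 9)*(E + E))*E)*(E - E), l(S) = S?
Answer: -6960/52153 ≈ -0.13345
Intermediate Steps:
v = 10487/6960 (v = 394*(-1/435) - 386*(-1/160) = -394/435 + 193/80 = 10487/6960 ≈ 1.5068)
X(E) = -9 (X(E) = -9 + (((E - 9)*(E + E))*E)*(E - E) = -9 + (((-9 + E)*(2*E))*E)*0 = -9 + ((2*E*(-9 + E))*E)*0 = -9 + (2*E**2*(-9 + E))*0 = -9 + 0 = -9)
1/(l(v) + X(143)) = 1/(10487/6960 - 9) = 1/(-52153/6960) = -6960/52153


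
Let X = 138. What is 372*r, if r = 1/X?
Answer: 62/23 ≈ 2.6957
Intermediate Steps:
r = 1/138 ≈ 0.0072464
372*r = 372*(1/138) = 62/23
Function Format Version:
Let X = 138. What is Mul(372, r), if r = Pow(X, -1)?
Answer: Rational(62, 23) ≈ 2.6957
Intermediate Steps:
r = Rational(1, 138) (r = Pow(138, -1) = Rational(1, 138) ≈ 0.0072464)
Mul(372, r) = Mul(372, Rational(1, 138)) = Rational(62, 23)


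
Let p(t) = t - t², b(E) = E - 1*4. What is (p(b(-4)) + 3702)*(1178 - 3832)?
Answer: -9634020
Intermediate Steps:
b(E) = -4 + E (b(E) = E - 4 = -4 + E)
(p(b(-4)) + 3702)*(1178 - 3832) = ((-4 - 4)*(1 - (-4 - 4)) + 3702)*(1178 - 3832) = (-8*(1 - 1*(-8)) + 3702)*(-2654) = (-8*(1 + 8) + 3702)*(-2654) = (-8*9 + 3702)*(-2654) = (-72 + 3702)*(-2654) = 3630*(-2654) = -9634020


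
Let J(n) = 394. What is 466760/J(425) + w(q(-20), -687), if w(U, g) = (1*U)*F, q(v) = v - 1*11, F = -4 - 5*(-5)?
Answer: 105133/197 ≈ 533.67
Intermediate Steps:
F = 21 (F = -4 + 25 = 21)
q(v) = -11 + v (q(v) = v - 11 = -11 + v)
w(U, g) = 21*U (w(U, g) = (1*U)*21 = U*21 = 21*U)
466760/J(425) + w(q(-20), -687) = 466760/394 + 21*(-11 - 20) = 466760*(1/394) + 21*(-31) = 233380/197 - 651 = 105133/197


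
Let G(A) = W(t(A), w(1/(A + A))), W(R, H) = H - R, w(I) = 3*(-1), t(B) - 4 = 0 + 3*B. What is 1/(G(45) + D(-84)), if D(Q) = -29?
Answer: -1/171 ≈ -0.0058480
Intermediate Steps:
t(B) = 4 + 3*B (t(B) = 4 + (0 + 3*B) = 4 + 3*B)
w(I) = -3
G(A) = -7 - 3*A (G(A) = -3 - (4 + 3*A) = -3 + (-4 - 3*A) = -7 - 3*A)
1/(G(45) + D(-84)) = 1/((-7 - 3*45) - 29) = 1/((-7 - 135) - 29) = 1/(-142 - 29) = 1/(-171) = -1/171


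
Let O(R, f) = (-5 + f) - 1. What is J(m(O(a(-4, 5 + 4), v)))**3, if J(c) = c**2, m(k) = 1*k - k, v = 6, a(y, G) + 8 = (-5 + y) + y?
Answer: 0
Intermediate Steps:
a(y, G) = -13 + 2*y (a(y, G) = -8 + ((-5 + y) + y) = -8 + (-5 + 2*y) = -13 + 2*y)
O(R, f) = -6 + f
m(k) = 0 (m(k) = k - k = 0)
J(m(O(a(-4, 5 + 4), v)))**3 = (0**2)**3 = 0**3 = 0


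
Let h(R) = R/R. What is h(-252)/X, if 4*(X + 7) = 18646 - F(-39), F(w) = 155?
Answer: 4/18463 ≈ 0.00021665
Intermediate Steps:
h(R) = 1
X = 18463/4 (X = -7 + (18646 - 1*155)/4 = -7 + (18646 - 155)/4 = -7 + (¼)*18491 = -7 + 18491/4 = 18463/4 ≈ 4615.8)
h(-252)/X = 1/(18463/4) = 1*(4/18463) = 4/18463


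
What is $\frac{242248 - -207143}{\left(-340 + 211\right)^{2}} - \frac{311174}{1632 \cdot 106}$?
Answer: $\frac{4031266741}{159931104} \approx 25.206$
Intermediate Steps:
$\frac{242248 - -207143}{\left(-340 + 211\right)^{2}} - \frac{311174}{1632 \cdot 106} = \frac{242248 + 207143}{\left(-129\right)^{2}} - \frac{311174}{172992} = \frac{449391}{16641} - \frac{155587}{86496} = 449391 \cdot \frac{1}{16641} - \frac{155587}{86496} = \frac{149797}{5547} - \frac{155587}{86496} = \frac{4031266741}{159931104}$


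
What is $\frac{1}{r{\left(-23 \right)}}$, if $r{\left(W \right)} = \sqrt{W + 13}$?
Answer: $- \frac{i \sqrt{10}}{10} \approx - 0.31623 i$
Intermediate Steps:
$r{\left(W \right)} = \sqrt{13 + W}$
$\frac{1}{r{\left(-23 \right)}} = \frac{1}{\sqrt{13 - 23}} = \frac{1}{\sqrt{-10}} = \frac{1}{i \sqrt{10}} = - \frac{i \sqrt{10}}{10}$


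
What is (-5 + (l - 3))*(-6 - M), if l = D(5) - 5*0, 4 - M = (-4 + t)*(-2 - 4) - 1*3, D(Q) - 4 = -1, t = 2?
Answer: 5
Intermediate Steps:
D(Q) = 3 (D(Q) = 4 - 1 = 3)
M = -5 (M = 4 - ((-4 + 2)*(-2 - 4) - 1*3) = 4 - (-2*(-6) - 3) = 4 - (12 - 3) = 4 - 1*9 = 4 - 9 = -5)
l = 3 (l = 3 - 5*0 = 3 + 0 = 3)
(-5 + (l - 3))*(-6 - M) = (-5 + (3 - 3))*(-6 - 1*(-5)) = (-5 + 0)*(-6 + 5) = -5*(-1) = 5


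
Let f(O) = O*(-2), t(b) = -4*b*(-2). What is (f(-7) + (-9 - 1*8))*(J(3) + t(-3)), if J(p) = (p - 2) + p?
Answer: 60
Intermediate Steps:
J(p) = -2 + 2*p (J(p) = (-2 + p) + p = -2 + 2*p)
t(b) = 8*b
f(O) = -2*O
(f(-7) + (-9 - 1*8))*(J(3) + t(-3)) = (-2*(-7) + (-9 - 1*8))*((-2 + 2*3) + 8*(-3)) = (14 + (-9 - 8))*((-2 + 6) - 24) = (14 - 17)*(4 - 24) = -3*(-20) = 60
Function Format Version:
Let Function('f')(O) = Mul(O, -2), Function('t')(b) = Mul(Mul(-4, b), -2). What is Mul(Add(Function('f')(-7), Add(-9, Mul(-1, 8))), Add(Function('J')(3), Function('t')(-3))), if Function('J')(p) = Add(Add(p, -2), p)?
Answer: 60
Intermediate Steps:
Function('J')(p) = Add(-2, Mul(2, p)) (Function('J')(p) = Add(Add(-2, p), p) = Add(-2, Mul(2, p)))
Function('t')(b) = Mul(8, b)
Function('f')(O) = Mul(-2, O)
Mul(Add(Function('f')(-7), Add(-9, Mul(-1, 8))), Add(Function('J')(3), Function('t')(-3))) = Mul(Add(Mul(-2, -7), Add(-9, Mul(-1, 8))), Add(Add(-2, Mul(2, 3)), Mul(8, -3))) = Mul(Add(14, Add(-9, -8)), Add(Add(-2, 6), -24)) = Mul(Add(14, -17), Add(4, -24)) = Mul(-3, -20) = 60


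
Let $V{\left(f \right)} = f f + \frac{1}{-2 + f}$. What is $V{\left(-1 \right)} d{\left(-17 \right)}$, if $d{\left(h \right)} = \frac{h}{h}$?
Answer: $\frac{2}{3} \approx 0.66667$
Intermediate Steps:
$d{\left(h \right)} = 1$
$V{\left(f \right)} = f^{2} + \frac{1}{-2 + f}$
$V{\left(-1 \right)} d{\left(-17 \right)} = \frac{1 + \left(-1\right)^{3} - 2 \left(-1\right)^{2}}{-2 - 1} \cdot 1 = \frac{1 - 1 - 2}{-3} \cdot 1 = - \frac{1 - 1 - 2}{3} \cdot 1 = \left(- \frac{1}{3}\right) \left(-2\right) 1 = \frac{2}{3} \cdot 1 = \frac{2}{3}$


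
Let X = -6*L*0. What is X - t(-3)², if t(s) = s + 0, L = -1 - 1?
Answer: -9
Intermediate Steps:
L = -2
t(s) = s
X = 0 (X = -6*(-2)*0 = 12*0 = 0)
X - t(-3)² = 0 - 1*(-3)² = 0 - 1*9 = 0 - 9 = -9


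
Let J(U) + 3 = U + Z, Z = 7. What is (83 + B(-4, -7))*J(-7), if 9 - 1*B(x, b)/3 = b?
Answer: -393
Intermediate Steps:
B(x, b) = 27 - 3*b
J(U) = 4 + U (J(U) = -3 + (U + 7) = -3 + (7 + U) = 4 + U)
(83 + B(-4, -7))*J(-7) = (83 + (27 - 3*(-7)))*(4 - 7) = (83 + (27 + 21))*(-3) = (83 + 48)*(-3) = 131*(-3) = -393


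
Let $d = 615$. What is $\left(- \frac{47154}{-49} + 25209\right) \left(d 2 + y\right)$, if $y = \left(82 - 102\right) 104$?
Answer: $- \frac{1090035750}{49} \approx -2.2246 \cdot 10^{7}$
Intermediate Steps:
$y = -2080$ ($y = \left(-20\right) 104 = -2080$)
$\left(- \frac{47154}{-49} + 25209\right) \left(d 2 + y\right) = \left(- \frac{47154}{-49} + 25209\right) \left(615 \cdot 2 - 2080\right) = \left(\left(-47154\right) \left(- \frac{1}{49}\right) + 25209\right) \left(1230 - 2080\right) = \left(\frac{47154}{49} + 25209\right) \left(-850\right) = \frac{1282395}{49} \left(-850\right) = - \frac{1090035750}{49}$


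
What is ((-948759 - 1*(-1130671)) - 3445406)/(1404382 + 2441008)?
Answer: -1631747/1922695 ≈ -0.84868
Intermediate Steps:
((-948759 - 1*(-1130671)) - 3445406)/(1404382 + 2441008) = ((-948759 + 1130671) - 3445406)/3845390 = (181912 - 3445406)*(1/3845390) = -3263494*1/3845390 = -1631747/1922695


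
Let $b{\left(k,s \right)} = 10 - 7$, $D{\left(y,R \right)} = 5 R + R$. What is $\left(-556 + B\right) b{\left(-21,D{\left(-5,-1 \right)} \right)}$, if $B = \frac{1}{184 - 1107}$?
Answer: $- \frac{1539567}{923} \approx -1668.0$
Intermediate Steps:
$D{\left(y,R \right)} = 6 R$
$b{\left(k,s \right)} = 3$
$B = - \frac{1}{923}$ ($B = \frac{1}{-923} = - \frac{1}{923} \approx -0.0010834$)
$\left(-556 + B\right) b{\left(-21,D{\left(-5,-1 \right)} \right)} = \left(-556 - \frac{1}{923}\right) 3 = \left(- \frac{513189}{923}\right) 3 = - \frac{1539567}{923}$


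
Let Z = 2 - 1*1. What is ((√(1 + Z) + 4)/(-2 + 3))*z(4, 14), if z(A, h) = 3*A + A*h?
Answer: 272 + 68*√2 ≈ 368.17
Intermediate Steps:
Z = 1 (Z = 2 - 1 = 1)
((√(1 + Z) + 4)/(-2 + 3))*z(4, 14) = ((√(1 + 1) + 4)/(-2 + 3))*(4*(3 + 14)) = ((√2 + 4)/1)*(4*17) = ((4 + √2)*1)*68 = (4 + √2)*68 = 272 + 68*√2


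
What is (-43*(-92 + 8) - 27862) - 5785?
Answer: -30035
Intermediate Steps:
(-43*(-92 + 8) - 27862) - 5785 = (-43*(-84) - 27862) - 5785 = (3612 - 27862) - 5785 = -24250 - 5785 = -30035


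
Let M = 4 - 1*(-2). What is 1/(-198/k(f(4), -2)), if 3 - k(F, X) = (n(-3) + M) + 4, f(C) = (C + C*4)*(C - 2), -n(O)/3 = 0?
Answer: 7/198 ≈ 0.035354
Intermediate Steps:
n(O) = 0 (n(O) = -3*0 = 0)
f(C) = 5*C*(-2 + C) (f(C) = (C + 4*C)*(-2 + C) = (5*C)*(-2 + C) = 5*C*(-2 + C))
M = 6 (M = 4 + 2 = 6)
k(F, X) = -7 (k(F, X) = 3 - ((0 + 6) + 4) = 3 - (6 + 4) = 3 - 1*10 = 3 - 10 = -7)
1/(-198/k(f(4), -2)) = 1/(-198/(-7)) = 1/(-198*(-1/7)) = 1/(198/7) = 7/198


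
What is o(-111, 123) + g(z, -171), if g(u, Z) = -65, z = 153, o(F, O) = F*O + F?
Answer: -13829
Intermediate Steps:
o(F, O) = F + F*O
o(-111, 123) + g(z, -171) = -111*(1 + 123) - 65 = -111*124 - 65 = -13764 - 65 = -13829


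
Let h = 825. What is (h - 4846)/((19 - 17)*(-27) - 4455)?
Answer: 4021/4509 ≈ 0.89177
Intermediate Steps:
(h - 4846)/((19 - 17)*(-27) - 4455) = (825 - 4846)/((19 - 17)*(-27) - 4455) = -4021/(2*(-27) - 4455) = -4021/(-54 - 4455) = -4021/(-4509) = -4021*(-1/4509) = 4021/4509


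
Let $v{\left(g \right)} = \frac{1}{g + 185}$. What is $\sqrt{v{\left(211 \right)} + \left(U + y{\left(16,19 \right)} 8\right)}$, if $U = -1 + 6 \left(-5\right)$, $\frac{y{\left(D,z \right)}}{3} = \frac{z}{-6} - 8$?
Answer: $\frac{i \sqrt{1302433}}{66} \approx 17.292 i$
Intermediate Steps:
$y{\left(D,z \right)} = -24 - \frac{z}{2}$ ($y{\left(D,z \right)} = 3 \left(\frac{z}{-6} - 8\right) = 3 \left(z \left(- \frac{1}{6}\right) - 8\right) = 3 \left(- \frac{z}{6} - 8\right) = 3 \left(-8 - \frac{z}{6}\right) = -24 - \frac{z}{2}$)
$U = -31$ ($U = -1 - 30 = -31$)
$v{\left(g \right)} = \frac{1}{185 + g}$
$\sqrt{v{\left(211 \right)} + \left(U + y{\left(16,19 \right)} 8\right)} = \sqrt{\frac{1}{185 + 211} + \left(-31 + \left(-24 - \frac{19}{2}\right) 8\right)} = \sqrt{\frac{1}{396} + \left(-31 + \left(-24 - \frac{19}{2}\right) 8\right)} = \sqrt{\frac{1}{396} - 299} = \sqrt{- \frac{118403}{396}} = \frac{i \sqrt{1302433}}{66}$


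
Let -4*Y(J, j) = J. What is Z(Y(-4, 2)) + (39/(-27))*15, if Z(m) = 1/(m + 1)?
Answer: -127/6 ≈ -21.167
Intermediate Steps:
Y(J, j) = -J/4
Z(m) = 1/(1 + m)
Z(Y(-4, 2)) + (39/(-27))*15 = 1/(1 - ¼*(-4)) + (39/(-27))*15 = 1/(1 + 1) + (39*(-1/27))*15 = 1/2 - 13/9*15 = ½ - 65/3 = -127/6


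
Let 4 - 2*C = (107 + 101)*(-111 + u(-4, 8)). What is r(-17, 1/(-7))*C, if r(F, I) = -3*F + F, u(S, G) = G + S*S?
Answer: 307700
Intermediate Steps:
u(S, G) = G + S²
r(F, I) = -2*F
C = 9050 (C = 2 - (107 + 101)*(-111 + (8 + (-4)²))/2 = 2 - 104*(-111 + (8 + 16)) = 2 - 104*(-111 + 24) = 2 - 104*(-87) = 2 - ½*(-18096) = 2 + 9048 = 9050)
r(-17, 1/(-7))*C = -2*(-17)*9050 = 34*9050 = 307700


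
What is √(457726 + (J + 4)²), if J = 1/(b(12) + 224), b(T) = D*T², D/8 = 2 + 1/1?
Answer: √6198925290241/3680 ≈ 676.57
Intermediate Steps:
D = 24 (D = 8*(2 + 1/1) = 8*(2 + 1) = 8*3 = 24)
b(T) = 24*T²
J = 1/3680 (J = 1/(24*12² + 224) = 1/(24*144 + 224) = 1/(3456 + 224) = 1/3680 ≈ 0.00027174)
√(457726 + (J + 4)²) = √(457726 + (1/3680 + 4)²) = √(457726 + (14721/3680)²) = √(457726 + 216707841/13542400) = √(6198925290241/13542400) = √6198925290241/3680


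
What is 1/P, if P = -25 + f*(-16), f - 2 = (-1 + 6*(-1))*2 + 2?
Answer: 1/135 ≈ 0.0074074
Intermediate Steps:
f = -10 (f = 2 + ((-1 + 6*(-1))*2 + 2) = 2 + ((-1 - 6)*2 + 2) = 2 + (-7*2 + 2) = 2 + (-14 + 2) = 2 - 12 = -10)
P = 135 (P = -25 - 10*(-16) = -25 + 160 = 135)
1/P = 1/135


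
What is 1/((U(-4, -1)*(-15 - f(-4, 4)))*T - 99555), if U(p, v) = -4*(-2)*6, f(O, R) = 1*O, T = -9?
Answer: -1/94803 ≈ -1.0548e-5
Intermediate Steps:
f(O, R) = O
U(p, v) = 48 (U(p, v) = 8*6 = 48)
1/((U(-4, -1)*(-15 - f(-4, 4)))*T - 99555) = 1/((48*(-15 - 1*(-4)))*(-9) - 99555) = 1/((48*(-15 + 4))*(-9) - 99555) = 1/((48*(-11))*(-9) - 99555) = 1/(-528*(-9) - 99555) = 1/(4752 - 99555) = 1/(-94803) = -1/94803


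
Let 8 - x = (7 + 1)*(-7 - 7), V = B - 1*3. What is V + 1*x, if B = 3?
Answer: 120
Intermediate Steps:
V = 0 (V = 3 - 1*3 = 3 - 3 = 0)
x = 120 (x = 8 - (7 + 1)*(-7 - 7) = 8 - 8*(-14) = 8 - 1*(-112) = 8 + 112 = 120)
V + 1*x = 0 + 1*120 = 0 + 120 = 120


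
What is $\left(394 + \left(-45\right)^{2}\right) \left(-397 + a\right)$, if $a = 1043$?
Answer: $1562674$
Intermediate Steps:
$\left(394 + \left(-45\right)^{2}\right) \left(-397 + a\right) = \left(394 + \left(-45\right)^{2}\right) \left(-397 + 1043\right) = \left(394 + 2025\right) 646 = 2419 \cdot 646 = 1562674$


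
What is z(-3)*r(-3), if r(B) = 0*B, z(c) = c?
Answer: 0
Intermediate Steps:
r(B) = 0
z(-3)*r(-3) = -3*0 = 0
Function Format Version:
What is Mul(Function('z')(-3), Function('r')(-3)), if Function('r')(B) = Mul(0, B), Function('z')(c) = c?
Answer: 0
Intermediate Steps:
Function('r')(B) = 0
Mul(Function('z')(-3), Function('r')(-3)) = Mul(-3, 0) = 0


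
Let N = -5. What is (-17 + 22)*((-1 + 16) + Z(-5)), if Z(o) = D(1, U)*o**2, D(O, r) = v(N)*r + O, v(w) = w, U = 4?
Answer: -2300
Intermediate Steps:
D(O, r) = O - 5*r (D(O, r) = -5*r + O = O - 5*r)
Z(o) = -19*o**2 (Z(o) = (1 - 5*4)*o**2 = (1 - 20)*o**2 = -19*o**2)
(-17 + 22)*((-1 + 16) + Z(-5)) = (-17 + 22)*((-1 + 16) - 19*(-5)**2) = 5*(15 - 19*25) = 5*(15 - 475) = 5*(-460) = -2300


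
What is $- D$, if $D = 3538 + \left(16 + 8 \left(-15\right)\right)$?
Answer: $-3434$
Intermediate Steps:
$D = 3434$ ($D = 3538 + \left(16 - 120\right) = 3538 - 104 = 3434$)
$- D = \left(-1\right) 3434 = -3434$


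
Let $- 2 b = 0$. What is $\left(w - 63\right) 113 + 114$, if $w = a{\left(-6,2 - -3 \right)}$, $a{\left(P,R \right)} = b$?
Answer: $-7005$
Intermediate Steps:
$b = 0$ ($b = \left(- \frac{1}{2}\right) 0 = 0$)
$a{\left(P,R \right)} = 0$
$w = 0$
$\left(w - 63\right) 113 + 114 = \left(0 - 63\right) 113 + 114 = \left(-63\right) 113 + 114 = -7119 + 114 = -7005$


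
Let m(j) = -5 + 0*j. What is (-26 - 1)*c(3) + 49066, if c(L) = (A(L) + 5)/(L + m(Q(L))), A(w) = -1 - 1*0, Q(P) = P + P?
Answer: 49120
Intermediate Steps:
Q(P) = 2*P
A(w) = -1 (A(w) = -1 + 0 = -1)
m(j) = -5 (m(j) = -5 + 0 = -5)
c(L) = 4/(-5 + L) (c(L) = (-1 + 5)/(L - 5) = 4/(-5 + L))
(-26 - 1)*c(3) + 49066 = (-26 - 1)*(4/(-5 + 3)) + 49066 = -108/(-2) + 49066 = -108*(-1)/2 + 49066 = -27*(-2) + 49066 = 54 + 49066 = 49120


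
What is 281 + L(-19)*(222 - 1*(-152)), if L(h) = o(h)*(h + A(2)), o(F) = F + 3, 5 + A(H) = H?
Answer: 131929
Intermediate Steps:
A(H) = -5 + H
o(F) = 3 + F
L(h) = (-3 + h)*(3 + h) (L(h) = (3 + h)*(h + (-5 + 2)) = (3 + h)*(h - 3) = (3 + h)*(-3 + h) = (-3 + h)*(3 + h))
281 + L(-19)*(222 - 1*(-152)) = 281 + (-9 + (-19)²)*(222 - 1*(-152)) = 281 + (-9 + 361)*(222 + 152) = 281 + 352*374 = 281 + 131648 = 131929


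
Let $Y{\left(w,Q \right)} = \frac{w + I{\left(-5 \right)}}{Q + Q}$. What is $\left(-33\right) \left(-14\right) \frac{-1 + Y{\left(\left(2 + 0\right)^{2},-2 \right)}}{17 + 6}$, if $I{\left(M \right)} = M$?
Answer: $- \frac{693}{46} \approx -15.065$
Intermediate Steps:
$Y{\left(w,Q \right)} = \frac{-5 + w}{2 Q}$ ($Y{\left(w,Q \right)} = \frac{w - 5}{Q + Q} = \frac{-5 + w}{2 Q}$)
$\left(-33\right) \left(-14\right) \frac{-1 + Y{\left(\left(2 + 0\right)^{2},-2 \right)}}{17 + 6} = \left(-33\right) \left(-14\right) \frac{-1 + \frac{-5 + \left(2 + 0\right)^{2}}{2 \left(-2\right)}}{17 + 6} = 462 \frac{-1 + \frac{1}{2} \left(- \frac{1}{2}\right) \left(-5 + 2^{2}\right)}{23} = 462 \left(-1 + \frac{1}{2} \left(- \frac{1}{2}\right) \left(-5 + 4\right)\right) \frac{1}{23} = 462 \left(-1 + \frac{1}{2} \left(- \frac{1}{2}\right) \left(-1\right)\right) \frac{1}{23} = 462 \left(-1 + \frac{1}{4}\right) \frac{1}{23} = 462 \left(\left(- \frac{3}{4}\right) \frac{1}{23}\right) = 462 \left(- \frac{3}{92}\right) = - \frac{693}{46}$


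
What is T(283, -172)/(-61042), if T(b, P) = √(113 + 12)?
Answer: -5*√5/61042 ≈ -0.00018316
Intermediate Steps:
T(b, P) = 5*√5 (T(b, P) = √125 = 5*√5)
T(283, -172)/(-61042) = (5*√5)/(-61042) = (5*√5)*(-1/61042) = -5*√5/61042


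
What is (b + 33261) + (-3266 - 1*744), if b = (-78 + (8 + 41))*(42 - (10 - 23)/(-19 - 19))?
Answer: 1065631/38 ≈ 28043.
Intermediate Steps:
b = -45907/38 (b = (-78 + 49)*(42 - (-13)/(-38)) = -29*(42 - (-13)*(-1)/38) = -29*(42 - 1*13/38) = -29*(42 - 13/38) = -29*1583/38 = -45907/38 ≈ -1208.1)
(b + 33261) + (-3266 - 1*744) = (-45907/38 + 33261) + (-3266 - 1*744) = 1218011/38 + (-3266 - 744) = 1218011/38 - 4010 = 1065631/38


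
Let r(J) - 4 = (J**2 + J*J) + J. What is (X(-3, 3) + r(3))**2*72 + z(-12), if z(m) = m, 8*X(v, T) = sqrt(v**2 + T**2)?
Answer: 180033/4 + 1350*sqrt(2) ≈ 46917.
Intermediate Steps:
r(J) = 4 + J + 2*J**2 (r(J) = 4 + ((J**2 + J*J) + J) = 4 + ((J**2 + J**2) + J) = 4 + (2*J**2 + J) = 4 + (J + 2*J**2) = 4 + J + 2*J**2)
X(v, T) = sqrt(T**2 + v**2)/8 (X(v, T) = sqrt(v**2 + T**2)/8 = sqrt(T**2 + v**2)/8)
(X(-3, 3) + r(3))**2*72 + z(-12) = (sqrt(3**2 + (-3)**2)/8 + (4 + 3 + 2*3**2))**2*72 - 12 = (sqrt(9 + 9)/8 + (4 + 3 + 2*9))**2*72 - 12 = (sqrt(18)/8 + (4 + 3 + 18))**2*72 - 12 = ((3*sqrt(2))/8 + 25)**2*72 - 12 = (3*sqrt(2)/8 + 25)**2*72 - 12 = (25 + 3*sqrt(2)/8)**2*72 - 12 = 72*(25 + 3*sqrt(2)/8)**2 - 12 = -12 + 72*(25 + 3*sqrt(2)/8)**2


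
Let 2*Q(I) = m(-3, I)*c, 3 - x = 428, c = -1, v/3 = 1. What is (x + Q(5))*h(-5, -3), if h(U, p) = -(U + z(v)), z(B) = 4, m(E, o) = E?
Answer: -847/2 ≈ -423.50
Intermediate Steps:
v = 3 (v = 3*1 = 3)
h(U, p) = -4 - U (h(U, p) = -(U + 4) = -(4 + U) = -4 - U)
x = -425 (x = 3 - 1*428 = 3 - 428 = -425)
Q(I) = 3/2 (Q(I) = (-3*(-1))/2 = (½)*3 = 3/2)
(x + Q(5))*h(-5, -3) = (-425 + 3/2)*(-4 - 1*(-5)) = -847*(-4 + 5)/2 = -847/2*1 = -847/2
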